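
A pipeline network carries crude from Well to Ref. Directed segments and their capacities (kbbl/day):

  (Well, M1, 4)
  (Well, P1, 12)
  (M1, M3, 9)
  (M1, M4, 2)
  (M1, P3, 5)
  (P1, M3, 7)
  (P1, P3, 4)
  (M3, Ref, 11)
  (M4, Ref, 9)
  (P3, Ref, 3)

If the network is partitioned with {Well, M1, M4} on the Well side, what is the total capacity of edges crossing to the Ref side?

35

Edges leaving {Well, M1, M4}: Well→P1 (12), M1→M3 (9), M1→P3 (5), M4→Ref (9).
Cut capacity = 12 + 9 + 5 + 9 = 35.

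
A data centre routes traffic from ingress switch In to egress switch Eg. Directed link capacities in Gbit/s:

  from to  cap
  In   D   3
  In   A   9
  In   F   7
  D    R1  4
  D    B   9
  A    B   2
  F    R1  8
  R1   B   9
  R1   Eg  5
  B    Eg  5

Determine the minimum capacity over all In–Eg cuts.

Augment In→D→R1→Eg: bottleneck 3, flow now 3.
Augment In→A→B→Eg: bottleneck 2, flow now 5.
Augment In→F→R1→Eg: bottleneck 2, flow now 7.
Augment In→F→R1→B→Eg: bottleneck 3, flow now 10.
No augmenting path remains; maximum flow = 10.
By max-flow min-cut, the minimum cut capacity equals the max flow.
In the residual graph, reachable from In: {In, D, A, F, R1, B}.
Min-cut edges: R1→Eg (5), B→Eg (5); capacity 5 + 5 = 10.

10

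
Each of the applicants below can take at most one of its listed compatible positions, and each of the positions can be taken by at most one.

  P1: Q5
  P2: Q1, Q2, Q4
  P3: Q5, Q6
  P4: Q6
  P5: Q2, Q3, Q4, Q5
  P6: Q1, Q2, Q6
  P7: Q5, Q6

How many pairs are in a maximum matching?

5

Unit-capacity flow: source→left, listed edges, right→sink; max matching = max flow.
Augmenting path P1→Q5 (+1); matched 1.
Augmenting path P2→Q1 (+1); matched 2.
Augmenting path P3→Q6 (+1); matched 3.
Augmenting path P5→Q2 (+1); matched 4.
Augmenting path P6→Q1→P2→Q4 (+1); matched 5.
No augmenting path remains; maximum matching = 5.
König certificate: {P2, P5, P6, Q5, Q6} is a vertex cover of size 5 (every listed pair touches it), so no matching can be larger.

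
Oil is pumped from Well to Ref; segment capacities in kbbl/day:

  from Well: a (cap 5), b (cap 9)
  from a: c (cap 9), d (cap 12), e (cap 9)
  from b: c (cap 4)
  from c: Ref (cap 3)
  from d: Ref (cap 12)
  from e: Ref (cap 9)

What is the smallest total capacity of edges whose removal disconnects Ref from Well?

Augment Well→a→c→Ref: bottleneck 3, flow now 3.
Augment Well→a→d→Ref: bottleneck 2, flow now 5.
Augment Well→b→c→a→d→Ref: bottleneck 3, flow now 8. (uses reverse residual edge)
No augmenting path remains; maximum flow = 8.
By max-flow min-cut, the minimum cut capacity equals the max flow.
In the residual graph, reachable from Well: {Well, b, c}.
Min-cut edges: Well→a (5), c→Ref (3); capacity 5 + 3 = 8.

8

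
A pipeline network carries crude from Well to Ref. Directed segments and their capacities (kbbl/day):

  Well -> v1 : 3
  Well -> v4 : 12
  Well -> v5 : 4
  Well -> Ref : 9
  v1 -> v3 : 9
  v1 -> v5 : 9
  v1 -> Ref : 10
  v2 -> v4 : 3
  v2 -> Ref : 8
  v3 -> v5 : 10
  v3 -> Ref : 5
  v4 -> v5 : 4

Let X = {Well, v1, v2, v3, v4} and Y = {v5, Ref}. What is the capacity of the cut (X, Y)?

Edges leaving {Well, v1, v2, v3, v4}: Well→v5 (4), Well→Ref (9), v1→v5 (9), v1→Ref (10), v2→Ref (8), v3→v5 (10), v3→Ref (5), v4→v5 (4).
Cut capacity = 4 + 9 + 9 + 10 + 8 + 10 + 5 + 4 = 59.

59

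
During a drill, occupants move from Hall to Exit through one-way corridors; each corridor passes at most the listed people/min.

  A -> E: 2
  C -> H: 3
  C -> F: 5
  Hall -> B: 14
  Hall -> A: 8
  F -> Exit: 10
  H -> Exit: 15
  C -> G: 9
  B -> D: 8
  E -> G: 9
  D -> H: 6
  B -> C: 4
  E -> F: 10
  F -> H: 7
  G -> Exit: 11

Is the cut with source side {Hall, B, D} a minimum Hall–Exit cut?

Given cut capacity: 8 + 4 + 6 = 18.
Augment Hall→A→E→F→Exit: bottleneck 2, flow now 2.
Augment Hall→B→C→F→Exit: bottleneck 4, flow now 6.
Augment Hall→B→D→H→Exit: bottleneck 6, flow now 12.
No augmenting path remains; maximum flow = 12.
In the residual graph, reachable from Hall: {Hall, A, B, D}.
Min-cut edges: A→E (2), B→C (4), D→H (6); capacity 2 + 4 + 6 = 12.
Cut capacity 18 exceeds the max flow 12, so it is not minimum.

No — its capacity is 18, but the minimum cut has capacity 12.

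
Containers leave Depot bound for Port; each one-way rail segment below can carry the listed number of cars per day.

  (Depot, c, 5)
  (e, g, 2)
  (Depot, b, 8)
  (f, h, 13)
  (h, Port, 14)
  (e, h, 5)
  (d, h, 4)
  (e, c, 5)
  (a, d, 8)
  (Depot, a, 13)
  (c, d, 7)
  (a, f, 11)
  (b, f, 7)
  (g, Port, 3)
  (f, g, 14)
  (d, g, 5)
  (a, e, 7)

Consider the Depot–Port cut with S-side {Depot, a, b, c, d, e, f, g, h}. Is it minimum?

Given cut capacity: 3 + 14 = 17.
Augment Depot→a→d→g→Port: bottleneck 3, flow now 3.
Augment Depot→a→d→h→Port: bottleneck 4, flow now 7.
Augment Depot→a→e→h→Port: bottleneck 5, flow now 12.
Augment Depot→a→f→h→Port: bottleneck 1, flow now 13.
Augment Depot→b→f→h→Port: bottleneck 4, flow now 17.
No augmenting path remains; maximum flow = 17.
Cut capacity 17 equals the max flow, so it is a minimum cut.

Yes — it is a minimum cut (capacity 17).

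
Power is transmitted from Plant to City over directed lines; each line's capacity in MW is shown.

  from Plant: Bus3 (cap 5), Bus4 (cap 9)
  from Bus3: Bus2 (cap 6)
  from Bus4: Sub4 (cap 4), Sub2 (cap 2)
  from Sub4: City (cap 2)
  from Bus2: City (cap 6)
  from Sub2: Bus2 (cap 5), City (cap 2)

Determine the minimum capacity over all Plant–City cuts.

9

Augment Plant→Bus3→Bus2→City: bottleneck 5, flow now 5.
Augment Plant→Bus4→Sub4→City: bottleneck 2, flow now 7.
Augment Plant→Bus4→Sub2→City: bottleneck 2, flow now 9.
No augmenting path remains; maximum flow = 9.
By max-flow min-cut, the minimum cut capacity equals the max flow.
In the residual graph, reachable from Plant: {Plant, Bus4, Sub4}.
Min-cut edges: Plant→Bus3 (5), Bus4→Sub2 (2), Sub4→City (2); capacity 5 + 2 + 2 = 9.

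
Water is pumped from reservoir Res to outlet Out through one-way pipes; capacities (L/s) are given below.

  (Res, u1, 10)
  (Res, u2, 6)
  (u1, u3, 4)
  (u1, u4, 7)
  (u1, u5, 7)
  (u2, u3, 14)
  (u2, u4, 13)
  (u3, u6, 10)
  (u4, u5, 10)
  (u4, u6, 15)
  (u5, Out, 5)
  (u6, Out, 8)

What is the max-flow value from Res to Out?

Augment Res→u1→u5→Out: bottleneck 5, flow now 5.
Augment Res→u1→u3→u6→Out: bottleneck 4, flow now 9.
Augment Res→u1→u4→u6→Out: bottleneck 1, flow now 10.
Augment Res→u2→u3→u6→Out: bottleneck 3, flow now 13.
No augmenting path remains; maximum flow = 13.
In the residual graph, reachable from Res: {Res, u1, u2, u3, u4, u5, u6}.
Min-cut edges: u5→Out (5), u6→Out (8); capacity 5 + 8 = 13.
This cut is saturated, so no flow can exceed 13.

13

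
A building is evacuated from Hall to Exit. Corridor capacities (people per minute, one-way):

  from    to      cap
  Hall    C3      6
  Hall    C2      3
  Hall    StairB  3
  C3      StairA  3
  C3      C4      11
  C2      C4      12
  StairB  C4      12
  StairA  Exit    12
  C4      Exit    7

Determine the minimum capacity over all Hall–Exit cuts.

10

Augment Hall→C3→StairA→Exit: bottleneck 3, flow now 3.
Augment Hall→C3→C4→Exit: bottleneck 3, flow now 6.
Augment Hall→C2→C4→Exit: bottleneck 3, flow now 9.
Augment Hall→StairB→C4→Exit: bottleneck 1, flow now 10.
No augmenting path remains; maximum flow = 10.
By max-flow min-cut, the minimum cut capacity equals the max flow.
In the residual graph, reachable from Hall: {Hall, C3, C2, StairB, C4}.
Min-cut edges: C3→StairA (3), C4→Exit (7); capacity 3 + 7 = 10.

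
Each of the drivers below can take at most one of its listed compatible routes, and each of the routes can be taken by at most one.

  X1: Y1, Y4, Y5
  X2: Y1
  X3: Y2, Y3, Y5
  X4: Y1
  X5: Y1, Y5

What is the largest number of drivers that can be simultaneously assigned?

4

Unit-capacity flow: source→left, listed edges, right→sink; max matching = max flow.
Augmenting path X1→Y1 (+1); matched 1.
Augmenting path X3→Y2 (+1); matched 2.
Augmenting path X5→Y5 (+1); matched 3.
Augmenting path X2→Y1→X1→Y4 (+1); matched 4.
No augmenting path remains; maximum matching = 4.
König certificate: {X1, X3, X5, Y1} is a vertex cover of size 4 (every listed pair touches it), so no matching can be larger.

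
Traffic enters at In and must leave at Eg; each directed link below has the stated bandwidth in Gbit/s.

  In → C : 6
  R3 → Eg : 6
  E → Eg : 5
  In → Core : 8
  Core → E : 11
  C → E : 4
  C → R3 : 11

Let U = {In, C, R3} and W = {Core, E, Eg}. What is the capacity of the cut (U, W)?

18

Edges leaving {In, C, R3}: In→Core (8), C→E (4), R3→Eg (6).
Cut capacity = 8 + 4 + 6 = 18.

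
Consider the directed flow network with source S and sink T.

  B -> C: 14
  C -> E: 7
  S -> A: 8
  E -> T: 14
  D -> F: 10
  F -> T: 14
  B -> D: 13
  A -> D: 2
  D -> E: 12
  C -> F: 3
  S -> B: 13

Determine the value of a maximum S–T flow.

Augment S→A→D→E→T: bottleneck 2, flow now 2.
Augment S→B→C→E→T: bottleneck 7, flow now 9.
Augment S→B→C→F→T: bottleneck 3, flow now 12.
Augment S→B→D→E→T: bottleneck 3, flow now 15.
No augmenting path remains; maximum flow = 15.
In the residual graph, reachable from S: {S, A}.
Min-cut edges: S→B (13), A→D (2); capacity 13 + 2 = 15.
This cut is saturated, so no flow can exceed 15.

15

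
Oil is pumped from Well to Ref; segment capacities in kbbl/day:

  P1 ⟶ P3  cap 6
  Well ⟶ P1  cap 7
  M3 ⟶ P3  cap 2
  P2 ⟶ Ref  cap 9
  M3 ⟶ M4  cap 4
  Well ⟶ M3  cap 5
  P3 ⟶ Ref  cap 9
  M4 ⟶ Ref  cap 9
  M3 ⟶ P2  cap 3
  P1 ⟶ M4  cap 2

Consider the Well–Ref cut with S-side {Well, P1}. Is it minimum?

Given cut capacity: 5 + 6 + 2 = 13.
Augment Well→P1→P3→Ref: bottleneck 6, flow now 6.
Augment Well→P1→M4→Ref: bottleneck 1, flow now 7.
Augment Well→M3→P3→Ref: bottleneck 2, flow now 9.
Augment Well→M3→P2→Ref: bottleneck 3, flow now 12.
No augmenting path remains; maximum flow = 12.
In the residual graph, reachable from Well: {Well}.
Min-cut edges: Well→P1 (7), Well→M3 (5); capacity 7 + 5 = 12.
Cut capacity 13 exceeds the max flow 12, so it is not minimum.

No — its capacity is 13, but the minimum cut has capacity 12.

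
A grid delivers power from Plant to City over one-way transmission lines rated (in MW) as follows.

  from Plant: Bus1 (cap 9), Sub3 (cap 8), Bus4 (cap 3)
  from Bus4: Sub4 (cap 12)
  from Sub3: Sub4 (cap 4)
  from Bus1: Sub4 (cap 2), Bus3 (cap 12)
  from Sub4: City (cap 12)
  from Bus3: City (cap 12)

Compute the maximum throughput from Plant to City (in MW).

Augment Plant→Bus4→Sub4→City: bottleneck 3, flow now 3.
Augment Plant→Sub3→Sub4→City: bottleneck 4, flow now 7.
Augment Plant→Bus1→Sub4→City: bottleneck 2, flow now 9.
Augment Plant→Bus1→Bus3→City: bottleneck 7, flow now 16.
No augmenting path remains; maximum flow = 16.
In the residual graph, reachable from Plant: {Plant, Sub3}.
Min-cut edges: Plant→Bus4 (3), Plant→Bus1 (9), Sub3→Sub4 (4); capacity 3 + 9 + 4 = 16.
This cut is saturated, so no flow can exceed 16.

16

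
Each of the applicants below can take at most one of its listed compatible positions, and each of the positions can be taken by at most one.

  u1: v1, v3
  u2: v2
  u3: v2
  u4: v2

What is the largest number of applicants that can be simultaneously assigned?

Unit-capacity flow: source→left, listed edges, right→sink; max matching = max flow.
Augmenting path u1→v1 (+1); matched 1.
Augmenting path u2→v2 (+1); matched 2.
No augmenting path remains; maximum matching = 2.
König certificate: {u1, v2} is a vertex cover of size 2 (every listed pair touches it), so no matching can be larger.

2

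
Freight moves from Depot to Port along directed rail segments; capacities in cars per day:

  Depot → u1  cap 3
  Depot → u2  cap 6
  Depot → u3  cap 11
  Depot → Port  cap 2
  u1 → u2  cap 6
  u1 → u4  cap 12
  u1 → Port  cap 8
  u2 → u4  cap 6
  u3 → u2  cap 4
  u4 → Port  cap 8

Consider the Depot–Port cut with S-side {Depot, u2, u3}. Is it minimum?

Given cut capacity: 3 + 2 + 6 = 11.
Augment Depot→Port: bottleneck 2, flow now 2.
Augment Depot→u1→Port: bottleneck 3, flow now 5.
Augment Depot→u2→u4→Port: bottleneck 6, flow now 11.
No augmenting path remains; maximum flow = 11.
Cut capacity 11 equals the max flow, so it is a minimum cut.

Yes — it is a minimum cut (capacity 11).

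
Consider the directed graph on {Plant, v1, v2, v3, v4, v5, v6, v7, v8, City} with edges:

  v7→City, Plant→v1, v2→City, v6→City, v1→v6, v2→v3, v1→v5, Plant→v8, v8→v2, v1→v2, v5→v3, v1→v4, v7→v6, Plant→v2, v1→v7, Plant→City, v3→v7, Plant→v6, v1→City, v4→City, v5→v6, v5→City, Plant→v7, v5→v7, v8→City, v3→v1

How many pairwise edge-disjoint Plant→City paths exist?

6

Assign every edge capacity 1; by Menger, the answer equals the max flow.
Path Plant→City (+1); total 1.
Path Plant→v1→City (+1); total 2.
Path Plant→v2→City (+1); total 3.
Path Plant→v6→City (+1); total 4.
Path Plant→v7→City (+1); total 5.
Path Plant→v8→City (+1); total 6.
No residual Plant→City path; max flow = 6.
Certifying cut of size 6: {Plant→City, Plant→v1, Plant→v2, Plant→v6, Plant→v7, Plant→v8}.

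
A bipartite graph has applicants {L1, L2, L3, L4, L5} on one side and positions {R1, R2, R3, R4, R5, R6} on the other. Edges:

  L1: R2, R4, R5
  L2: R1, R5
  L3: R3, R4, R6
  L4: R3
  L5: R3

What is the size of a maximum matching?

4

Unit-capacity flow: source→left, listed edges, right→sink; max matching = max flow.
Augmenting path L1→R2 (+1); matched 1.
Augmenting path L2→R1 (+1); matched 2.
Augmenting path L3→R3 (+1); matched 3.
Augmenting path L4→R3→L3→R4 (+1); matched 4.
No augmenting path remains; maximum matching = 4.
König certificate: {L1, L2, L3, R3} is a vertex cover of size 4 (every listed pair touches it), so no matching can be larger.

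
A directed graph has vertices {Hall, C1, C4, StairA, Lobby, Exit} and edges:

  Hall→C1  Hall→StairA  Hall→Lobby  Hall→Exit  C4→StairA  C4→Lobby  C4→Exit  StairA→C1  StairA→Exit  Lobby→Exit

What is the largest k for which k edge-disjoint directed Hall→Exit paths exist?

3

Assign every edge capacity 1; by Menger, the answer equals the max flow.
Path Hall→Exit (+1); total 1.
Path Hall→StairA→Exit (+1); total 2.
Path Hall→Lobby→Exit (+1); total 3.
No residual Hall→Exit path; max flow = 3.
Certifying cut of size 3: {Hall→Exit, Hall→Lobby, Hall→StairA}.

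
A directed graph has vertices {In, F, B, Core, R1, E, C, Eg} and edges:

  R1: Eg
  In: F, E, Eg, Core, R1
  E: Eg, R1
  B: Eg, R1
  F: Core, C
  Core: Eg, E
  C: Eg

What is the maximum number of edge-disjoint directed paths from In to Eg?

Assign every edge capacity 1; by Menger, the answer equals the max flow.
Path In→Eg (+1); total 1.
Path In→Core→Eg (+1); total 2.
Path In→R1→Eg (+1); total 3.
Path In→E→Eg (+1); total 4.
Path In→F→C→Eg (+1); total 5.
No residual In→Eg path; max flow = 5.
Certifying cut of size 5: {In→Core, In→E, In→Eg, In→F, In→R1}.

5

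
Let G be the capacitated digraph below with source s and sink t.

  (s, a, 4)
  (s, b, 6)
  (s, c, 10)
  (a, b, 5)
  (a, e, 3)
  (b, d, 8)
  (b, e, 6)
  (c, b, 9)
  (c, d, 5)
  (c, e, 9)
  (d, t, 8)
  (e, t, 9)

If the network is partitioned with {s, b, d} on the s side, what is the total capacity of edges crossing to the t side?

28

Edges leaving {s, b, d}: s→a (4), s→c (10), b→e (6), d→t (8).
Cut capacity = 4 + 10 + 6 + 8 = 28.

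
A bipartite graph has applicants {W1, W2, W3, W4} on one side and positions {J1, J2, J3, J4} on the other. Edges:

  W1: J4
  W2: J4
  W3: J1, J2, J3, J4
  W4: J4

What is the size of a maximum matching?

2

Unit-capacity flow: source→left, listed edges, right→sink; max matching = max flow.
Augmenting path W1→J4 (+1); matched 1.
Augmenting path W3→J1 (+1); matched 2.
No augmenting path remains; maximum matching = 2.
König certificate: {W3, J4} is a vertex cover of size 2 (every listed pair touches it), so no matching can be larger.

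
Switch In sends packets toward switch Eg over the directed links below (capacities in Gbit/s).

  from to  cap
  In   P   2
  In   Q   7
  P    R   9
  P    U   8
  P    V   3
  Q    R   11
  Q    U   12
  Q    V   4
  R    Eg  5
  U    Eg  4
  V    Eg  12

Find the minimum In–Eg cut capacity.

Augment In→P→R→Eg: bottleneck 2, flow now 2.
Augment In→Q→R→Eg: bottleneck 3, flow now 5.
Augment In→Q→U→Eg: bottleneck 4, flow now 9.
No augmenting path remains; maximum flow = 9.
By max-flow min-cut, the minimum cut capacity equals the max flow.
In the residual graph, reachable from In: {In}.
Min-cut edges: In→P (2), In→Q (7); capacity 2 + 7 = 9.

9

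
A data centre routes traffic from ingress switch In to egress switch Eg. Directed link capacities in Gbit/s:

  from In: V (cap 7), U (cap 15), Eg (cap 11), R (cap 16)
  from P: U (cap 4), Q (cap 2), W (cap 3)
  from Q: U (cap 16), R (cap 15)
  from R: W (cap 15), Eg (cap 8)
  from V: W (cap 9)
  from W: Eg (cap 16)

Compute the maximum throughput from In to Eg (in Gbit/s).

Augment In→Eg: bottleneck 11, flow now 11.
Augment In→R→Eg: bottleneck 8, flow now 19.
Augment In→R→W→Eg: bottleneck 8, flow now 27.
Augment In→V→W→Eg: bottleneck 7, flow now 34.
No augmenting path remains; maximum flow = 34.
In the residual graph, reachable from In: {In, U}.
Min-cut edges: In→R (16), In→V (7), In→Eg (11); capacity 16 + 7 + 11 = 34.
This cut is saturated, so no flow can exceed 34.

34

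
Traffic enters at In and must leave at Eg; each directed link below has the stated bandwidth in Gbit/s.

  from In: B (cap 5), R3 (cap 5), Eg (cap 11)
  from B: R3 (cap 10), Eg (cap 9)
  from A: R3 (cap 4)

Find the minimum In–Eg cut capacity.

Augment In→Eg: bottleneck 11, flow now 11.
Augment In→B→Eg: bottleneck 5, flow now 16.
No augmenting path remains; maximum flow = 16.
By max-flow min-cut, the minimum cut capacity equals the max flow.
In the residual graph, reachable from In: {In, R3}.
Min-cut edges: In→B (5), In→Eg (11); capacity 5 + 11 = 16.

16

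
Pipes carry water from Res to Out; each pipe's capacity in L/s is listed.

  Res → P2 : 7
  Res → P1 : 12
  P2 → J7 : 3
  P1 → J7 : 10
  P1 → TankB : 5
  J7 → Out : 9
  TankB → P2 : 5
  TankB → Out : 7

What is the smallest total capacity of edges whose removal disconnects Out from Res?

Augment Res→P2→J7→Out: bottleneck 3, flow now 3.
Augment Res→P1→J7→Out: bottleneck 6, flow now 9.
Augment Res→P1→TankB→Out: bottleneck 5, flow now 14.
No augmenting path remains; maximum flow = 14.
By max-flow min-cut, the minimum cut capacity equals the max flow.
In the residual graph, reachable from Res: {Res, P2, P1, J7}.
Min-cut edges: P1→TankB (5), J7→Out (9); capacity 5 + 9 = 14.

14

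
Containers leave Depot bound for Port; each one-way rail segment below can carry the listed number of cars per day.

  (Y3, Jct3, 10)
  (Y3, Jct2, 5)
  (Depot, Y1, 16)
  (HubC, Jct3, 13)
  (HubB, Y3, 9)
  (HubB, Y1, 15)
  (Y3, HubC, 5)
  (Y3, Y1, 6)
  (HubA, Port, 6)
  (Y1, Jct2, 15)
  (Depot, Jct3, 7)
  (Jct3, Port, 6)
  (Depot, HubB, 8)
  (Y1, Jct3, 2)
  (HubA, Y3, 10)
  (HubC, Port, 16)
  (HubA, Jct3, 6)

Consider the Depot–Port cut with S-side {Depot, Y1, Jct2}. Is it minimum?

Given cut capacity: 8 + 7 + 2 = 17.
Augment Depot→Jct3→Port: bottleneck 6, flow now 6.
Augment Depot→HubB→Y3→HubC→Port: bottleneck 5, flow now 11.
No augmenting path remains; maximum flow = 11.
In the residual graph, reachable from Depot: {Depot, HubB, Y3, Y1, Jct2, Jct3}.
Min-cut edges: Y3→HubC (5), Jct3→Port (6); capacity 5 + 6 = 11.
Cut capacity 17 exceeds the max flow 11, so it is not minimum.

No — its capacity is 17, but the minimum cut has capacity 11.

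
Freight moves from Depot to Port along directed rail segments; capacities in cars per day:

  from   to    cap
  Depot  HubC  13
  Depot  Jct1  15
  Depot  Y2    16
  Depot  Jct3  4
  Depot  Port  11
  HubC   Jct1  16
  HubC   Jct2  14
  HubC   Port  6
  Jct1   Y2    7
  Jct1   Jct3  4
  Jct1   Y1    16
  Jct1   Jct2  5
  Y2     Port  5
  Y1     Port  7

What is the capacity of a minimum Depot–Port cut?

Augment Depot→Port: bottleneck 11, flow now 11.
Augment Depot→HubC→Port: bottleneck 6, flow now 17.
Augment Depot→Y2→Port: bottleneck 5, flow now 22.
Augment Depot→Jct1→Y1→Port: bottleneck 7, flow now 29.
No augmenting path remains; maximum flow = 29.
By max-flow min-cut, the minimum cut capacity equals the max flow.
In the residual graph, reachable from Depot: {Depot, HubC, Jct1, Y2, Jct3, Y1, Jct2}.
Min-cut edges: Depot→Port (11), HubC→Port (6), Y2→Port (5), Y1→Port (7); capacity 11 + 6 + 5 + 7 = 29.

29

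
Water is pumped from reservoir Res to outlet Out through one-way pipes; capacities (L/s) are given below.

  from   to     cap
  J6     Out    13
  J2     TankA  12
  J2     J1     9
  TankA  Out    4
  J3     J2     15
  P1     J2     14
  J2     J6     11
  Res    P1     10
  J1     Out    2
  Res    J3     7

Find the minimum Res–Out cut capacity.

Augment Res→J3→J2→J6→Out: bottleneck 7, flow now 7.
Augment Res→P1→J2→J6→Out: bottleneck 4, flow now 11.
Augment Res→P1→J2→TankA→Out: bottleneck 4, flow now 15.
Augment Res→P1→J2→J1→Out: bottleneck 2, flow now 17.
No augmenting path remains; maximum flow = 17.
By max-flow min-cut, the minimum cut capacity equals the max flow.
In the residual graph, reachable from Res: {Res}.
Min-cut edges: Res→J3 (7), Res→P1 (10); capacity 7 + 10 = 17.

17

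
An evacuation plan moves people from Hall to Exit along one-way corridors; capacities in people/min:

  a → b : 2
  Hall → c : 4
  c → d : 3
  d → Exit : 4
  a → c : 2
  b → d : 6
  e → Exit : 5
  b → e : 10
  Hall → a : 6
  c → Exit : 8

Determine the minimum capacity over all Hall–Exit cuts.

Augment Hall→c→Exit: bottleneck 4, flow now 4.
Augment Hall→a→c→Exit: bottleneck 2, flow now 6.
Augment Hall→a→b→d→Exit: bottleneck 2, flow now 8.
No augmenting path remains; maximum flow = 8.
By max-flow min-cut, the minimum cut capacity equals the max flow.
In the residual graph, reachable from Hall: {Hall, a}.
Min-cut edges: Hall→c (4), a→b (2), a→c (2); capacity 4 + 2 + 2 = 8.

8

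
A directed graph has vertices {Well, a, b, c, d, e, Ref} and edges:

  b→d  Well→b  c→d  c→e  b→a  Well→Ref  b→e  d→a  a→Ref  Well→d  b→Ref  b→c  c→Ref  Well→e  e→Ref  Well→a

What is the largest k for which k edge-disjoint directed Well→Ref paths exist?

4

Assign every edge capacity 1; by Menger, the answer equals the max flow.
Path Well→Ref (+1); total 1.
Path Well→a→Ref (+1); total 2.
Path Well→b→Ref (+1); total 3.
Path Well→e→Ref (+1); total 4.
No residual Well→Ref path; max flow = 4.
Certifying cut of size 4: {Well→Ref, Well→b, Well→e, a→Ref}.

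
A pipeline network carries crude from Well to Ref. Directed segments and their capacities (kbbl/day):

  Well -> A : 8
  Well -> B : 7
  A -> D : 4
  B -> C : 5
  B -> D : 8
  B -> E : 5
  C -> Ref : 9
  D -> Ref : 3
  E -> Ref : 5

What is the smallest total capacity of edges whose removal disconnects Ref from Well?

Augment Well→A→D→Ref: bottleneck 3, flow now 3.
Augment Well→B→C→Ref: bottleneck 5, flow now 8.
Augment Well→B→E→Ref: bottleneck 2, flow now 10.
No augmenting path remains; maximum flow = 10.
By max-flow min-cut, the minimum cut capacity equals the max flow.
In the residual graph, reachable from Well: {Well, A, D}.
Min-cut edges: Well→B (7), D→Ref (3); capacity 7 + 3 = 10.

10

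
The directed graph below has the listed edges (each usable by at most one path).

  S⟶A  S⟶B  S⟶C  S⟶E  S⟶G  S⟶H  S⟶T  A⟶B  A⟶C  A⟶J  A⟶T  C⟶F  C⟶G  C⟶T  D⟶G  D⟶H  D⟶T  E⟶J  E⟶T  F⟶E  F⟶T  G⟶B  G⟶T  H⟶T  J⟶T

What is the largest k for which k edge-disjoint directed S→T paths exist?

6

Assign every edge capacity 1; by Menger, the answer equals the max flow.
Path S→T (+1); total 1.
Path S→A→T (+1); total 2.
Path S→C→T (+1); total 3.
Path S→E→T (+1); total 4.
Path S→G→T (+1); total 5.
Path S→H→T (+1); total 6.
No residual S→T path; max flow = 6.
Certifying cut of size 6: {S→A, S→C, S→E, S→G, S→H, S→T}.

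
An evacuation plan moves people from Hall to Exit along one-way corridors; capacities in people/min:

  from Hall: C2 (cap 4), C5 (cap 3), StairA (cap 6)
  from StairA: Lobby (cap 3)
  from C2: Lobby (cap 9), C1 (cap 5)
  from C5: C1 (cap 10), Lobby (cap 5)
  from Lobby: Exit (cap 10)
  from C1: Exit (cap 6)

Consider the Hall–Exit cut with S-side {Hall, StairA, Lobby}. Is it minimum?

Given cut capacity: 4 + 3 + 10 = 17.
Augment Hall→StairA→Lobby→Exit: bottleneck 3, flow now 3.
Augment Hall→C2→Lobby→Exit: bottleneck 4, flow now 7.
Augment Hall→C5→Lobby→Exit: bottleneck 3, flow now 10.
No augmenting path remains; maximum flow = 10.
In the residual graph, reachable from Hall: {Hall, StairA}.
Min-cut edges: Hall→C2 (4), Hall→C5 (3), StairA→Lobby (3); capacity 4 + 3 + 3 = 10.
Cut capacity 17 exceeds the max flow 10, so it is not minimum.

No — its capacity is 17, but the minimum cut has capacity 10.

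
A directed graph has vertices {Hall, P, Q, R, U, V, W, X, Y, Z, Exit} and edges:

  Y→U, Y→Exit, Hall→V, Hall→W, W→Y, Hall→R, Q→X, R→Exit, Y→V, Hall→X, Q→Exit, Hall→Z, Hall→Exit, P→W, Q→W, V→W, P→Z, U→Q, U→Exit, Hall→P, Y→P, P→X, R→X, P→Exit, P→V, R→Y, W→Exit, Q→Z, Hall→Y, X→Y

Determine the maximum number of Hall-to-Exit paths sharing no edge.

6

Assign every edge capacity 1; by Menger, the answer equals the max flow.
Path Hall→Exit (+1); total 1.
Path Hall→P→Exit (+1); total 2.
Path Hall→R→Exit (+1); total 3.
Path Hall→W→Exit (+1); total 4.
Path Hall→Y→Exit (+1); total 5.
Path Hall→X→Y→U→Exit (+1); total 6.
No residual Hall→Exit path; max flow = 6.
Certifying cut of size 6: {Hall→Exit, Hall→R, P→Exit, W→Exit, Y→Exit, Y→U}.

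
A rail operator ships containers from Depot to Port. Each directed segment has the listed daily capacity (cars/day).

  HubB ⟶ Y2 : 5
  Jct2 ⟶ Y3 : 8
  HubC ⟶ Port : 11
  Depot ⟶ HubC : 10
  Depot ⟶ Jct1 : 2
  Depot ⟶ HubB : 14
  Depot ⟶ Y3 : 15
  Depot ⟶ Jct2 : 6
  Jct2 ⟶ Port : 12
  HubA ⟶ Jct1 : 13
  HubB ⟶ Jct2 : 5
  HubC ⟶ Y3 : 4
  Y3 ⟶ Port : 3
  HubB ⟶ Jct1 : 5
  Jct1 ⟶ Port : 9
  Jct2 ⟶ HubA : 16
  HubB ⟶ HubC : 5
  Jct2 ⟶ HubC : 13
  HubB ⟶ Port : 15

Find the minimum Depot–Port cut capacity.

Augment Depot→Jct2→Port: bottleneck 6, flow now 6.
Augment Depot→HubB→Port: bottleneck 14, flow now 20.
Augment Depot→Jct1→Port: bottleneck 2, flow now 22.
Augment Depot→HubC→Port: bottleneck 10, flow now 32.
Augment Depot→Y3→Port: bottleneck 3, flow now 35.
No augmenting path remains; maximum flow = 35.
By max-flow min-cut, the minimum cut capacity equals the max flow.
In the residual graph, reachable from Depot: {Depot, Y3}.
Min-cut edges: Depot→Jct2 (6), Depot→HubB (14), Depot→Jct1 (2), Depot→HubC (10), Y3→Port (3); capacity 6 + 14 + 2 + 10 + 3 = 35.

35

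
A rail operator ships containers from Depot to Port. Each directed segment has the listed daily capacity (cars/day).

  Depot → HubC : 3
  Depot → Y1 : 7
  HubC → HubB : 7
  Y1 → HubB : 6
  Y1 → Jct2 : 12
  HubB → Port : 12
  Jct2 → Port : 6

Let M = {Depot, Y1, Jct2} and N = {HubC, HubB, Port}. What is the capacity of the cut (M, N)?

Edges leaving {Depot, Y1, Jct2}: Depot→HubC (3), Y1→HubB (6), Jct2→Port (6).
Cut capacity = 3 + 6 + 6 = 15.

15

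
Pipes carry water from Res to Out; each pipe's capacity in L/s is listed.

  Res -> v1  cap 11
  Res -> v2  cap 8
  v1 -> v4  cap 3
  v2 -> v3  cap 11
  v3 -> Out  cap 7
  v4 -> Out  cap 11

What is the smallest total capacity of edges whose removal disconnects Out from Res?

Augment Res→v1→v4→Out: bottleneck 3, flow now 3.
Augment Res→v2→v3→Out: bottleneck 7, flow now 10.
No augmenting path remains; maximum flow = 10.
By max-flow min-cut, the minimum cut capacity equals the max flow.
In the residual graph, reachable from Res: {Res, v1, v2, v3}.
Min-cut edges: v1→v4 (3), v3→Out (7); capacity 3 + 7 = 10.

10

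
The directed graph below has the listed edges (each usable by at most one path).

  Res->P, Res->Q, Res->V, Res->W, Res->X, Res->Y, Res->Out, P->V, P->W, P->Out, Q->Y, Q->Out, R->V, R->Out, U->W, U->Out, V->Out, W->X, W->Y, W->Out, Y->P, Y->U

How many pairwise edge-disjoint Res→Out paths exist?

Assign every edge capacity 1; by Menger, the answer equals the max flow.
Path Res→Out (+1); total 1.
Path Res→P→Out (+1); total 2.
Path Res→Q→Out (+1); total 3.
Path Res→V→Out (+1); total 4.
Path Res→W→Out (+1); total 5.
Path Res→Y→U→Out (+1); total 6.
No residual Res→Out path; max flow = 6.
Certifying cut of size 6: {Res→Out, Res→P, Res→Q, Res→V, Res→W, Res→Y}.

6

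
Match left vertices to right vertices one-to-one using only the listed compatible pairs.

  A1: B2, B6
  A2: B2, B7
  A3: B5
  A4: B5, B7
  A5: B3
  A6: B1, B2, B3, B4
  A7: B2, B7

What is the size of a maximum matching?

6

Unit-capacity flow: source→left, listed edges, right→sink; max matching = max flow.
Augmenting path A1→B2 (+1); matched 1.
Augmenting path A2→B7 (+1); matched 2.
Augmenting path A3→B5 (+1); matched 3.
Augmenting path A5→B3 (+1); matched 4.
Augmenting path A6→B1 (+1); matched 5.
Augmenting path A7→B2→A1→B6 (+1); matched 6.
No augmenting path remains; maximum matching = 6.
König certificate: {A1, A5, A6, B2, B5, B7} is a vertex cover of size 6 (every listed pair touches it), so no matching can be larger.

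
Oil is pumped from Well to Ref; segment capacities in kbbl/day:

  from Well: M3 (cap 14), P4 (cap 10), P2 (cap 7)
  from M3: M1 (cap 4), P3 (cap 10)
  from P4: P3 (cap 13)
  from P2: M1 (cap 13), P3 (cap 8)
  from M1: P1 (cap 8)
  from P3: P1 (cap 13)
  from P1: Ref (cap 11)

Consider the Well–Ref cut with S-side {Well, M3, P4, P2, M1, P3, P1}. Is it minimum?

Given cut capacity: 11 = 11.
Augment Well→M3→M1→P1→Ref: bottleneck 4, flow now 4.
Augment Well→M3→P3→P1→Ref: bottleneck 7, flow now 11.
No augmenting path remains; maximum flow = 11.
Cut capacity 11 equals the max flow, so it is a minimum cut.

Yes — it is a minimum cut (capacity 11).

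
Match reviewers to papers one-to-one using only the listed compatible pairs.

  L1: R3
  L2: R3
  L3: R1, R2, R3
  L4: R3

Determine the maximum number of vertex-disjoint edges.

Unit-capacity flow: source→left, listed edges, right→sink; max matching = max flow.
Augmenting path L1→R3 (+1); matched 1.
Augmenting path L3→R1 (+1); matched 2.
No augmenting path remains; maximum matching = 2.
König certificate: {L3, R3} is a vertex cover of size 2 (every listed pair touches it), so no matching can be larger.

2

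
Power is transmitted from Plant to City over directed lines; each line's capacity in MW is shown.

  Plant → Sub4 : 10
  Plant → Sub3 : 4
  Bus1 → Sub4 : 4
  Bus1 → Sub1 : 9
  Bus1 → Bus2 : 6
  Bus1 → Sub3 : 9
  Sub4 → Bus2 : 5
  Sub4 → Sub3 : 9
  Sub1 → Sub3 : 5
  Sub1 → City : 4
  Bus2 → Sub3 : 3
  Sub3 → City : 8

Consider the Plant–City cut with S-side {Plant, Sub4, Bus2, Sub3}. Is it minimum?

Given cut capacity: 8 = 8.
Augment Plant→Sub3→City: bottleneck 4, flow now 4.
Augment Plant→Sub4→Sub3→City: bottleneck 4, flow now 8.
No augmenting path remains; maximum flow = 8.
Cut capacity 8 equals the max flow, so it is a minimum cut.

Yes — it is a minimum cut (capacity 8).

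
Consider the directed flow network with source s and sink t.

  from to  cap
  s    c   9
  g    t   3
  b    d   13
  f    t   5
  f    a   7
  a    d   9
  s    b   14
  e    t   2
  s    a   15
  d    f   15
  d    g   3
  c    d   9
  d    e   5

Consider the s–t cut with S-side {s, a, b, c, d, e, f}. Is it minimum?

Yes — it is a minimum cut (capacity 10).

Given cut capacity: 3 + 2 + 5 = 10.
Augment s→a→d→e→t: bottleneck 2, flow now 2.
Augment s→a→d→f→t: bottleneck 5, flow now 7.
Augment s→a→d→g→t: bottleneck 2, flow now 9.
Augment s→b→d→g→t: bottleneck 1, flow now 10.
No augmenting path remains; maximum flow = 10.
Cut capacity 10 equals the max flow, so it is a minimum cut.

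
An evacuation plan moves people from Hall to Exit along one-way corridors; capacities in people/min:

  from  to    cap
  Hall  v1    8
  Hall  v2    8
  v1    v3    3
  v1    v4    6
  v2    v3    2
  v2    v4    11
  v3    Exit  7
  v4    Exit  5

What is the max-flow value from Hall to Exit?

10

Augment Hall→v1→v3→Exit: bottleneck 3, flow now 3.
Augment Hall→v1→v4→Exit: bottleneck 5, flow now 8.
Augment Hall→v2→v3→Exit: bottleneck 2, flow now 10.
No augmenting path remains; maximum flow = 10.
In the residual graph, reachable from Hall: {Hall, v1, v2, v4}.
Min-cut edges: v1→v3 (3), v2→v3 (2), v4→Exit (5); capacity 3 + 2 + 5 = 10.
This cut is saturated, so no flow can exceed 10.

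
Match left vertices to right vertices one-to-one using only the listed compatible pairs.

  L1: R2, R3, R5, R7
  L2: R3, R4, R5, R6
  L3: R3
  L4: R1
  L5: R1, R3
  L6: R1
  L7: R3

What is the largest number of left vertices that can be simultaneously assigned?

Unit-capacity flow: source→left, listed edges, right→sink; max matching = max flow.
Augmenting path L1→R2 (+1); matched 1.
Augmenting path L2→R3 (+1); matched 2.
Augmenting path L4→R1 (+1); matched 3.
Augmenting path L3→R3→L2→R4 (+1); matched 4.
No augmenting path remains; maximum matching = 4.
König certificate: {L1, L2, R1, R3} is a vertex cover of size 4 (every listed pair touches it), so no matching can be larger.

4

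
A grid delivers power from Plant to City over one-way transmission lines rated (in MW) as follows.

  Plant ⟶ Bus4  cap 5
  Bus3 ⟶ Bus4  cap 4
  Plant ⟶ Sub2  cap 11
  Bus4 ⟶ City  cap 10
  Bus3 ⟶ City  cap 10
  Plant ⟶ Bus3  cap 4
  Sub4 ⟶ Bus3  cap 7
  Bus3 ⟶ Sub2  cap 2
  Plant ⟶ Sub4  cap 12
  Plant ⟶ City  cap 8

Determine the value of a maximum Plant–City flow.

Augment Plant→City: bottleneck 8, flow now 8.
Augment Plant→Bus3→City: bottleneck 4, flow now 12.
Augment Plant→Bus4→City: bottleneck 5, flow now 17.
Augment Plant→Sub4→Bus3→City: bottleneck 6, flow now 23.
Augment Plant→Sub4→Bus3→Bus4→City: bottleneck 1, flow now 24.
No augmenting path remains; maximum flow = 24.
In the residual graph, reachable from Plant: {Plant, Sub4, Sub2}.
Min-cut edges: Plant→Bus3 (4), Plant→Bus4 (5), Plant→City (8), Sub4→Bus3 (7); capacity 4 + 5 + 8 + 7 = 24.
This cut is saturated, so no flow can exceed 24.

24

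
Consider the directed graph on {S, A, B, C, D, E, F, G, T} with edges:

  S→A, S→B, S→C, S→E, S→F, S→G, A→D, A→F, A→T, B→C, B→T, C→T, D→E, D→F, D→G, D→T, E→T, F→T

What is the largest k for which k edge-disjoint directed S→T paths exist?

5

Assign every edge capacity 1; by Menger, the answer equals the max flow.
Path S→A→T (+1); total 1.
Path S→B→T (+1); total 2.
Path S→C→T (+1); total 3.
Path S→E→T (+1); total 4.
Path S→F→T (+1); total 5.
No residual S→T path; max flow = 5.
Certifying cut of size 5: {S→A, S→B, S→C, S→E, S→F}.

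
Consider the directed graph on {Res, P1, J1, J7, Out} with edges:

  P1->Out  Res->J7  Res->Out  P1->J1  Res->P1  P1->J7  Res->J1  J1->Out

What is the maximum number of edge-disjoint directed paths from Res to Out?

Assign every edge capacity 1; by Menger, the answer equals the max flow.
Path Res→Out (+1); total 1.
Path Res→P1→Out (+1); total 2.
Path Res→J1→Out (+1); total 3.
No residual Res→Out path; max flow = 3.
Certifying cut of size 3: {Res→J1, Res→Out, Res→P1}.

3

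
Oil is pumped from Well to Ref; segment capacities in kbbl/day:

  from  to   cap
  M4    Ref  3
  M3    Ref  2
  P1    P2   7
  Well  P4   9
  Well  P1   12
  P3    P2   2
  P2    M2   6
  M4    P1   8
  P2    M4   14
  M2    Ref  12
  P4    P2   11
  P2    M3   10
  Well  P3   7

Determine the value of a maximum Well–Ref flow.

11

Augment Well→P1→P2→M2→Ref: bottleneck 6, flow now 6.
Augment Well→P1→P2→M4→Ref: bottleneck 1, flow now 7.
Augment Well→P4→P2→M4→Ref: bottleneck 2, flow now 9.
Augment Well→P4→P2→M3→Ref: bottleneck 2, flow now 11.
No augmenting path remains; maximum flow = 11.
In the residual graph, reachable from Well: {Well, P1, P4, P3, P2, M4, M3}.
Min-cut edges: P2→M2 (6), M4→Ref (3), M3→Ref (2); capacity 6 + 3 + 2 = 11.
This cut is saturated, so no flow can exceed 11.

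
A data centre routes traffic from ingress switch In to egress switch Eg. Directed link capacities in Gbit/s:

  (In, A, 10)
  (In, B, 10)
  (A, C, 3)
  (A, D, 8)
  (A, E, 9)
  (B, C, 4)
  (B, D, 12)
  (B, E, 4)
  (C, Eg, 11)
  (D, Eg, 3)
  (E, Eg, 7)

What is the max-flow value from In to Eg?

17

Augment In→A→C→Eg: bottleneck 3, flow now 3.
Augment In→A→D→Eg: bottleneck 3, flow now 6.
Augment In→A→E→Eg: bottleneck 4, flow now 10.
Augment In→B→C→Eg: bottleneck 4, flow now 14.
Augment In→B→E→Eg: bottleneck 3, flow now 17.
No augmenting path remains; maximum flow = 17.
In the residual graph, reachable from In: {In, A, B, D, E}.
Min-cut edges: A→C (3), B→C (4), D→Eg (3), E→Eg (7); capacity 3 + 4 + 3 + 7 = 17.
This cut is saturated, so no flow can exceed 17.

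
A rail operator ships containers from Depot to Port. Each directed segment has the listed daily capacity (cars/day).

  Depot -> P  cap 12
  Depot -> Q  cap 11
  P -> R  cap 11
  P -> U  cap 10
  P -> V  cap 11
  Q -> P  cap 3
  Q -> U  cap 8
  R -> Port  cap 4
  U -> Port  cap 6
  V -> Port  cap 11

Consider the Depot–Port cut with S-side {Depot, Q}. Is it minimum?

Given cut capacity: 12 + 3 + 8 = 23.
Augment Depot→P→R→Port: bottleneck 4, flow now 4.
Augment Depot→P→U→Port: bottleneck 6, flow now 10.
Augment Depot→P→V→Port: bottleneck 2, flow now 12.
Augment Depot→Q→P→V→Port: bottleneck 3, flow now 15.
Augment Depot→Q→U→P→V→Port: bottleneck 6, flow now 21. (uses reverse residual edge)
No augmenting path remains; maximum flow = 21.
In the residual graph, reachable from Depot: {Depot, Q, U}.
Min-cut edges: Depot→P (12), Q→P (3), U→Port (6); capacity 12 + 3 + 6 = 21.
Cut capacity 23 exceeds the max flow 21, so it is not minimum.

No — its capacity is 23, but the minimum cut has capacity 21.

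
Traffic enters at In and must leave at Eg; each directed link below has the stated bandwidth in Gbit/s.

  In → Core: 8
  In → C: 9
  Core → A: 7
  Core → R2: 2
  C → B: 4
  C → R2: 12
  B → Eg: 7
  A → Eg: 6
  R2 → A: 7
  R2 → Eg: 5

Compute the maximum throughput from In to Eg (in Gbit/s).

15

Augment In→Core→A→Eg: bottleneck 6, flow now 6.
Augment In→Core→R2→Eg: bottleneck 2, flow now 8.
Augment In→C→B→Eg: bottleneck 4, flow now 12.
Augment In→C→R2→Eg: bottleneck 3, flow now 15.
No augmenting path remains; maximum flow = 15.
In the residual graph, reachable from In: {In, Core, C, A, R2}.
Min-cut edges: C→B (4), A→Eg (6), R2→Eg (5); capacity 4 + 6 + 5 = 15.
This cut is saturated, so no flow can exceed 15.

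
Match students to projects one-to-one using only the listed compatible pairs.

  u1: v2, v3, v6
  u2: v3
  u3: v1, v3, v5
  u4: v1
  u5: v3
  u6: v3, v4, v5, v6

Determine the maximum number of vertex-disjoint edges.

Unit-capacity flow: source→left, listed edges, right→sink; max matching = max flow.
Augmenting path u1→v2 (+1); matched 1.
Augmenting path u2→v3 (+1); matched 2.
Augmenting path u3→v1 (+1); matched 3.
Augmenting path u6→v4 (+1); matched 4.
Augmenting path u4→v1→u3→v5 (+1); matched 5.
No augmenting path remains; maximum matching = 5.
König certificate: {u1, u3, u4, u6, v3} is a vertex cover of size 5 (every listed pair touches it), so no matching can be larger.

5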